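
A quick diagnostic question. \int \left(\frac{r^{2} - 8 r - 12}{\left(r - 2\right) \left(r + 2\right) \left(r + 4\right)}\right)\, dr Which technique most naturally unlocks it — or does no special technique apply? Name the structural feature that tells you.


Technique: partial fractions — the bottom factors while the top stays lower-degree — split into simple fractions and integrate piece by piece.


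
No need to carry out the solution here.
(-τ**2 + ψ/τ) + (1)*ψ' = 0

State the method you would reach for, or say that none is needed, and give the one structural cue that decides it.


Diagnosis: a linear integrating factor — linear in the unknown with genuine forcing: multiply through by the exponential of the integrated coefficient and the left side closes into one derivative.


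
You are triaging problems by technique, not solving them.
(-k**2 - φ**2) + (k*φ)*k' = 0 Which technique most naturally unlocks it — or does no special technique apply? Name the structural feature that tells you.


Method: the homogeneous substitution — the slope's numerator and denominator have matching total degree, so it depends only on k/φ and the ratio substitution collapses it. Rearranged, this also fits the Bernoulli template directly; the homogeneous substitution reads the structure without the rearrangement.


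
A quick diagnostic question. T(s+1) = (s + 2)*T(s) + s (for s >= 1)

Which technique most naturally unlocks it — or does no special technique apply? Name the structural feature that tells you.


Diagnosis: a summation factor — an index-dependent multiplier s + 2 rules out characteristic roots; a summation factor converts it to a pure difference.


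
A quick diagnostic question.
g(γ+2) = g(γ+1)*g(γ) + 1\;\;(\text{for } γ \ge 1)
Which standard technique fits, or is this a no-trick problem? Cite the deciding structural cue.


Diagnosis: no special technique — the map from one term to the next is curved, not linear, so linear closed-form machinery does not attach.


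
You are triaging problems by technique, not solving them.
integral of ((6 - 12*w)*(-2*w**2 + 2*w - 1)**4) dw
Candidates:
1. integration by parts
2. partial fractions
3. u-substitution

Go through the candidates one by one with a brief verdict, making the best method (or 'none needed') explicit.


Best approach: u-substitution — structure check: outer function, inner expression -2*w**2 + 2*w - 1, inner derivative as a factor — the classic u = -2*w**2 + 2*w - 1 pattern. Nothing stops a full expansion here — the substitution simply spares the algebra.
- integration by parts — splitting off a factor buys nothing — the integrand integrates directly without parts.
- partial fractions — there is no rational-function structure to decompose.
- u-substitution — yes, a natural case for it.


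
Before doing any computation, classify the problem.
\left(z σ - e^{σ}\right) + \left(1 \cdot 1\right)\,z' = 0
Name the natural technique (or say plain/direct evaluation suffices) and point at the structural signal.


Method: a linear integrating factor — the equation is linear in z with coefficient σ; multiplying by the integrating factor exp(∫σ) makes the left side a perfect derivative.


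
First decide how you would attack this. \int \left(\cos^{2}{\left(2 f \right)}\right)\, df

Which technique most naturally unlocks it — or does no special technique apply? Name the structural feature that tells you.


Technique: a trigonometric identity — apply power reduction to \cos^{2}{\left(2 f \right)}; each application halves the trigonometric degree.


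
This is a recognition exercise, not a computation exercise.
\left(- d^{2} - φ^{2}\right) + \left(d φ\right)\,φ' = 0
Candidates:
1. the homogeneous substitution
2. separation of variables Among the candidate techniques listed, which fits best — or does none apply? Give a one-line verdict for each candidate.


Technique: the homogeneous substitution — the slope's numerator and denominator share total degree; set v = φ/d and the equation drops to separable form. Rearranged, this also fits the Bernoulli template directly; the homogeneous substitution reads the structure without the rearrangement.
- the homogeneous substitution: yes, a natural case for it.
- separation of variables: no algebra isolates the independent variable on one side and the unknown on the other.


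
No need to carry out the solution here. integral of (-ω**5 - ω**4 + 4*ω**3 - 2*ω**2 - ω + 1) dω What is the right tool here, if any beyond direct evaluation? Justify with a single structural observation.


Method: no special technique — a term-by-term power-rule job in ω; no substitution or rearrangement earns its keep here.


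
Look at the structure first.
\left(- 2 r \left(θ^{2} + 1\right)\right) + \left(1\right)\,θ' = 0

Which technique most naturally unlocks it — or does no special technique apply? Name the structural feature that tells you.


Best approach: separation of variables — all dependence on the two variables factors apart, the defining separable shape.


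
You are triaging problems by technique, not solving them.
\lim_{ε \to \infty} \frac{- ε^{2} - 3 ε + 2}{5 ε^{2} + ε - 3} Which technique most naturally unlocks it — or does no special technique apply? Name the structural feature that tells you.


Technique: dominant-term comparison — as ε grows, only the highest-degree terms matter — compare leading terms and read the limit off. Differentiating the expression as a single quotient would eventually settle it as well; matching dominant growth settles it immediately.


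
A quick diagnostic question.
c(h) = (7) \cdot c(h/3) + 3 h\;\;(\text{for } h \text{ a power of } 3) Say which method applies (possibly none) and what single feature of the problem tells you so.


Technique: the master substitution — the argument contracts 3-fold per step: reindex h exponentially and solve the linear recurrence in the new index.


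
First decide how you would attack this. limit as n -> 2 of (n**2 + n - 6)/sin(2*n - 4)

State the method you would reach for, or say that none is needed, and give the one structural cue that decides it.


Best approach: l'Hôpital's rule (0/0) — both numerator and denominator vanish at 2: the genuine 0/0 indeterminate that l'Hôpital exists for. A local series expansion at the point resolves it as well; the rule is the packaged version of that step.


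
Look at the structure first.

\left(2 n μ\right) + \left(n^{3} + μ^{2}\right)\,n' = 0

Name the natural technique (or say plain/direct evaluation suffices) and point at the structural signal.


Diagnosis: the exact-equation method — because the two cross partials coincide, the form is conservative as written — recover its potential in (μ, n).


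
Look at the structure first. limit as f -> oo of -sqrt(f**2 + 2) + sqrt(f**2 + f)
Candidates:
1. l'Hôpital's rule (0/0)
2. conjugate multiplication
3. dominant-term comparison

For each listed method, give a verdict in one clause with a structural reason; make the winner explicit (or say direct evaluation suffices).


Best approach: conjugate multiplication — the difference sqrt(f**2 + f) - sqrt(f**2 + 2) is an ∞ − ∞ stalemate; its conjugate partner breaks the tie.
- l'Hôpital's rule (0/0): the expression is a difference driving to ∞ − ∞, not a 0/0 quotient — there is no ratio for the rule to differentiate.
- conjugate multiplication — applicable, and directly so.
- dominant-term comparison: this limit is not decided by comparing leading-term growth at infinity.


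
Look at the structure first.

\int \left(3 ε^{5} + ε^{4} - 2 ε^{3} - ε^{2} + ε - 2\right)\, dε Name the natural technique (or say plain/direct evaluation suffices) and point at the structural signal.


Technique: no special technique — scan for structure and find none: constant multiples of powers of ε, integrate directly.


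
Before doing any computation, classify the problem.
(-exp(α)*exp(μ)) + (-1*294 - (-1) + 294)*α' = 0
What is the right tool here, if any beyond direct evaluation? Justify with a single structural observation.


Method: separation of variables — the derivative equals a pure function of μ (namely exp(μ)) times a pure function of α (namely exp(α)); divide and integrate each side.


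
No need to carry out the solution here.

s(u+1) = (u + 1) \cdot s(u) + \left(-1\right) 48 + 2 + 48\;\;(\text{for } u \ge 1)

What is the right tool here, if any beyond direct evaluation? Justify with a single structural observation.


Technique: a summation factor — first-order linear but the coefficient u + 1 moves with the index — divide by the cumulative product and telescope.


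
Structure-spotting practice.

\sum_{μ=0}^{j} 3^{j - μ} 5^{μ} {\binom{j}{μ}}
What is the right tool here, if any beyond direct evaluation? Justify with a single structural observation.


Method: the binomial theorem — binomial coefficients against complementary powers of 5 and 3: recognize the binomial expansion and resum.


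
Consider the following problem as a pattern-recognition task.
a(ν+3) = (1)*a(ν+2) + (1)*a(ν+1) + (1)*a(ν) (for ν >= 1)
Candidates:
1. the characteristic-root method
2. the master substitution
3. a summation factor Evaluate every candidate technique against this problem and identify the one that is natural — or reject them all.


Technique: the characteristic-root method — shift-invariance with fixed coefficients calls for exponential trials; the characteristic polynomial finds every r^ν.
- the characteristic-root method: yes, a natural case for it.
- the master substitution — no fixed divisor shrinks the index between calls.
- a summation factor — the recurrence reaches back more than one step, outside the first-order family a summation factor normalizes.


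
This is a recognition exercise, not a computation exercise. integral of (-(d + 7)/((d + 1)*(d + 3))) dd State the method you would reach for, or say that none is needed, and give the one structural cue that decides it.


Method: partial fractions — a proper rational integrand whose denominator splits into simpler factors — decompose into partial fractions first.


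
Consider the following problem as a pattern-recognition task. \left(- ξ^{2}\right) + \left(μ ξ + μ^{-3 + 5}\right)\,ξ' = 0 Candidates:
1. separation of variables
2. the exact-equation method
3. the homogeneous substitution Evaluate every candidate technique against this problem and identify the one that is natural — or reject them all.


Diagnosis: the homogeneous substitution — the slope is degree-zero homogeneous: the ratio substitution v = ξ/μ collapses it. Rewriting — with the variables' roles exchanged where the shape demands it — would expose a Bernoulli structure too; the homogeneous substitution simply reads the degrees directly.
- separation of variables — the two dependences do not factor apart.
- the exact-equation method — the mixed partial derivatives differ, so the left side is not a total differential.
- the homogeneous substitution: applicable, and directly so.


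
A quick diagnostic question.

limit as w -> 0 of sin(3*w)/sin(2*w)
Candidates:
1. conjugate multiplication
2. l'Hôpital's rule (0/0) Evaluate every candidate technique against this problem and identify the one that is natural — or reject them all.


Method: l'Hôpital's rule (0/0) — both numerator and denominator vanish at 0: the genuine 0/0 indeterminate that l'Hôpital exists for. A first-order expansion at the point is an equally standard path; the rule packages it.
- conjugate multiplication: multiplying by a conjugate would not remove any indeterminacy here.
- l'Hôpital's rule (0/0): applicable, and directly so.


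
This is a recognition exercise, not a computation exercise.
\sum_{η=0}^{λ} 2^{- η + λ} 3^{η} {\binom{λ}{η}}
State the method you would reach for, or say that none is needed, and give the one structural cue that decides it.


Diagnosis: the binomial theorem — terms weighting {\binom{λ}{η}} against matched powers of 3 and 2 reassemble into (3 + 2)^λ by the binomial theorem.


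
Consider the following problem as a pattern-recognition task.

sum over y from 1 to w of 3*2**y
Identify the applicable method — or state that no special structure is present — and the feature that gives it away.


Best approach: the geometric series formula — term-over-term division gives 2 every time — index-free ratio, geometric sum formula applies.


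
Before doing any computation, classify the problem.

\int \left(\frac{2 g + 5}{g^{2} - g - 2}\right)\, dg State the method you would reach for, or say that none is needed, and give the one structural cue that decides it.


Best approach: partial fractions — g^{2} - g - 2 splits into linear pieces, so the quotient is a sum of simple fractions — decompose before integrating.


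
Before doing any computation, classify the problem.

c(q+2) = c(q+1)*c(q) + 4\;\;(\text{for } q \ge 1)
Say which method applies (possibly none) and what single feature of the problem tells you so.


Diagnosis: no special technique — nonlinear feedback in the recursion rules out every root- or factor-based technique.


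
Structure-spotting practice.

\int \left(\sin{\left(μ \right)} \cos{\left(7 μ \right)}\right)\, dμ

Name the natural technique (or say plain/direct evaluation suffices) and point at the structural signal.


Method: a trigonometric identity — two sinusoids at different rates multiply in \sin{\left(μ \right)} \cos{\left(7 μ \right)}; the product-to-sum identity uncouples them.


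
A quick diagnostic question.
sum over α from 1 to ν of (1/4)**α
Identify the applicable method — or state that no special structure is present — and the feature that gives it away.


Technique: the geometric series formula — term-over-term division gives 1/4 every time — index-free ratio, geometric sum formula applies.


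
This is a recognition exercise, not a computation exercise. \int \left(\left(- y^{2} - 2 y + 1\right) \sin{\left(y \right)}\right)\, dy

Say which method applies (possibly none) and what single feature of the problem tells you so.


Technique: integration by parts — a polynomial - y^{2} - 2 y + 1 against the kernel \sin{\left(y \right)} is the signature bounded-ladder case for integration by parts.


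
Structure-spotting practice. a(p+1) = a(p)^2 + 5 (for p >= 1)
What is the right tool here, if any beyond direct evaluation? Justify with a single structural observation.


Verdict: no special technique — the new term depends nonlinearly on the old ones, which disqualifies every superposition-based technique.


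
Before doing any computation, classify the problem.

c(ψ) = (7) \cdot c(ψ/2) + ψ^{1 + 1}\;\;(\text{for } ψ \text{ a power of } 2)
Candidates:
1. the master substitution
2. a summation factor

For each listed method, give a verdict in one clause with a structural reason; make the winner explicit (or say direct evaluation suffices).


Verdict: the master substitution — the argument contracts 2-fold per step: reindex ψ exponentially and solve the linear recurrence in the new index.
- the master substitution — a fit — the right tool for this form.
- a summation factor — the recursion divides its index rather than shifting it — there is no previous-term chain for a summation factor to telescope.


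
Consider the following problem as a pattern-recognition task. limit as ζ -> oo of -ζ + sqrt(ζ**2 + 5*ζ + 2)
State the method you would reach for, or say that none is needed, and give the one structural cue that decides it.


Technique: conjugate multiplication — an infinity-minus-infinity difference with a surviving radical — multiply by the conjugate to cancel the divergence.


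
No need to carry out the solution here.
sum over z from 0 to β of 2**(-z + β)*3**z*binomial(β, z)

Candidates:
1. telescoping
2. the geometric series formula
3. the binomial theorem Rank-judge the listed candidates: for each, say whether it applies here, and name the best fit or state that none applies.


Technique: the binomial theorem — terms weighting binomial(β, z) against matched powers of 3 and 2 reassemble into (3 + 2)^β by the binomial theorem.
- telescoping — the summand is not presented as a shifted difference — a telescoping rewrite may exist, but the displayed structure does not offer one.
- the geometric series formula — the term-to-term ratio changes with the index, so the geometric formula cannot close it.
- the binomial theorem — yes — fits the structure here.


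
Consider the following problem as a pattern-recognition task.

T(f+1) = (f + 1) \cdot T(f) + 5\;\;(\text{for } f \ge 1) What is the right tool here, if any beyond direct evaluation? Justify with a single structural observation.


Technique: a summation factor — an index-dependent multiplier f + 1 rules out characteristic roots; a summation factor converts it to a pure difference.


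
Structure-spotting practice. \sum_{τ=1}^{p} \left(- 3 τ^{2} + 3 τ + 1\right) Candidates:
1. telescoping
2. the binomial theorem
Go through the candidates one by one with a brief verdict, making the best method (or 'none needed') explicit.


Method: no special technique — with only polynomial terms in τ present, the classical sum-of-powers identities are all you need.
- telescoping — the terms as presented offer no neighboring cancellation — a telescoping rewrite may exist, but the displayed structure does not hand one over.
- the binomial theorem: there is no sum-raised-to-a-power identity hiding in these terms.


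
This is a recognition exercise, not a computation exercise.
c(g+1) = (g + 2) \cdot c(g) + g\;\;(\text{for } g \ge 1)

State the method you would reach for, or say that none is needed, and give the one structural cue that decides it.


Diagnosis: a summation factor — because the multiplier g + 2 is index-dependent, divide through by its running product and sum the resulting differences.


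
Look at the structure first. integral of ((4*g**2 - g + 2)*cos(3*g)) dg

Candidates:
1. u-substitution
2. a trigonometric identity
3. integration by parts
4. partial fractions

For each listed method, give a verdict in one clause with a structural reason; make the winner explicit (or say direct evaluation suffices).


Technique: integration by parts — 4*g**2 - g + 2 dies after finitely many derivatives while cos(3*g) cycles under integration — the tabular/parts setup.
- u-substitution: no subexpression of the integrand serves as a whole-integral substitution inner — individual terms may offer their own, but none carries its derivative as a factor of the full integrand; a working change of variable would have to be constructed from outside the expression.
- a trigonometric identity: no even trigonometric power and no product of distinct frequencies to rewrite.
- integration by parts — yes, a natural case for it.
- partial fractions: there is no rational-function structure to decompose.


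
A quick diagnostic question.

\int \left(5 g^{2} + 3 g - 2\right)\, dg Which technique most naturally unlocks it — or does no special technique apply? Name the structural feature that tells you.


Verdict: no special technique — scan for structure and find none: constant multiples of powers of g, integrate directly.


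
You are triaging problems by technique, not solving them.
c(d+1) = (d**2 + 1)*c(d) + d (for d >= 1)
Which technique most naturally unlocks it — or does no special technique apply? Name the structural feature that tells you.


Verdict: a summation factor — first-order, linear, moving coefficient d**2 + 1: the discrete analogue of an integrating factor handles it.


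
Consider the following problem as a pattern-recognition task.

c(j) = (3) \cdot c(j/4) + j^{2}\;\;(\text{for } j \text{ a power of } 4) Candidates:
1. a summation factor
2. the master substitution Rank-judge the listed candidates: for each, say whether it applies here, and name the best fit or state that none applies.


Technique: the master substitution — the argument shrinks by the factor 4, so measure the index on a logarithmic scale and the recursion becomes a shift.
- a summation factor: the recursion divides its index rather than shifting it — there is no previous-term chain for a summation factor to telescope.
- the master substitution: a fit — the right tool for this form.


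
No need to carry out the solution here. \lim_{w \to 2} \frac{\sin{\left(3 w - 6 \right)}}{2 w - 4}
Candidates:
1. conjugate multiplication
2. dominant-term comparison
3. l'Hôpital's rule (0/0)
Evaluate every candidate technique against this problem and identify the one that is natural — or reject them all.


Verdict: l'Hôpital's rule (0/0) — plug in 2: top and bottom both hit zero, so differentiate each and retry. A first-order expansion at the point is an equally standard path; the rule packages it.
- conjugate multiplication — no difference of divergent radicals appears, so rationalizing has nothing to cancel.
- dominant-term comparison: this is not a rational comparison of growth rates at infinity.
- l'Hôpital's rule (0/0): yes — fits the structure here.


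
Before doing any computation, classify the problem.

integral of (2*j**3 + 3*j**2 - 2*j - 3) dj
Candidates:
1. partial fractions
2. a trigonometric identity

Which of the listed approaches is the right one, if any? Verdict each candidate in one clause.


Method: no special technique — a term-by-term power-rule job in j; no substitution or rearrangement earns its keep here.
- partial fractions: there is no rational-function structure to decompose.
- a trigonometric identity: with no trigonometric functions present, identity rewriting has no target.


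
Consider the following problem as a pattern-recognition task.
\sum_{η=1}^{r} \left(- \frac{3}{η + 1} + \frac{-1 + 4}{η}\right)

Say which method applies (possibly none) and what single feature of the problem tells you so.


Method: telescoping — the generic term is a one-step difference of \frac{-1 + 4}{η}, so partial sums shortcut to endpoint evaluation.


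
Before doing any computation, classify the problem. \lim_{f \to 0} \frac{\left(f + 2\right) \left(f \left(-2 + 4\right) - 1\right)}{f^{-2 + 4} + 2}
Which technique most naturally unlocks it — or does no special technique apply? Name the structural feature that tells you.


Best approach: no special technique — no vanishing denominator and no indeterminate clash at the point — evaluation is immediate.


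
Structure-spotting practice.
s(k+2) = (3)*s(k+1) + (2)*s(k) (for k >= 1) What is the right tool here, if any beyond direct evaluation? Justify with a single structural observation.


Diagnosis: the characteristic-root method — no index-dependence in the weights and nothing inhomogeneous: classic characteristic-equation setup.


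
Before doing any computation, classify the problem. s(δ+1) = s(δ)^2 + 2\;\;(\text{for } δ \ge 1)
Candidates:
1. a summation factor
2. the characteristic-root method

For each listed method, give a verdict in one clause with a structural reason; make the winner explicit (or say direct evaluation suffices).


Best approach: no special technique — no ansatz, no master substitution, no summation factor survives the nonlinearity here.
- a summation factor — no summation factor applies — the rule is not linear in the sequence values.
- the characteristic-root method: nonlinearity rules out exponential-mode superposition from the start.


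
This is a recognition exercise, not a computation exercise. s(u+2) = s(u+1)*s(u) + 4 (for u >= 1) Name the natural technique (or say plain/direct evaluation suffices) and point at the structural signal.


Best approach: no special technique — a nonlinear dependence on earlier terms breaks linearity, and with it every superposition-based closed form.


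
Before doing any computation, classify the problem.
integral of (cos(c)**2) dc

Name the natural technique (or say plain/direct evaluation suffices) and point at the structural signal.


Verdict: a trigonometric identity — reduce cos(c)**2 with the power-reduction formula and the integral becomes first-degree trigonometry.


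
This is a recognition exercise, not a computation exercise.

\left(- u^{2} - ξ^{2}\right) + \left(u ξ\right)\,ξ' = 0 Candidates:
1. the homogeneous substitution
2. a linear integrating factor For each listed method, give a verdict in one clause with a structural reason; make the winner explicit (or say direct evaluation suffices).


Verdict: the homogeneous substitution — scaling u and ξ together leaves the slope fixed — it depends only on ξ/u, so substitute the ratio. A Bernoulli substitution is a fair alternative on this equation directly; the homogeneous reading takes it as given.
- the homogeneous substitution: yes — fits the structure here.
- a linear integrating factor — a nonlinear term in the unknown puts this outside the integrating-factor template.


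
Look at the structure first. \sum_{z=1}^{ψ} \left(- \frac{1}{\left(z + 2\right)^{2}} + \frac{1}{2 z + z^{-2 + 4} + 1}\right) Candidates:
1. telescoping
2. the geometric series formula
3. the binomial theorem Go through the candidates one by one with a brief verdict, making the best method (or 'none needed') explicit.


Best approach: telescoping — the summand is built as \frac{1}{2 z + z^{-2 + 4} + 1} minus its own successor — adjacent terms annihilate down the line.
- telescoping: applicable, and directly so.
- the geometric series formula: no single multiplier carries one term to the next throughout the sum.
- the binomial theorem — no binomial coefficients pair with matched powers.


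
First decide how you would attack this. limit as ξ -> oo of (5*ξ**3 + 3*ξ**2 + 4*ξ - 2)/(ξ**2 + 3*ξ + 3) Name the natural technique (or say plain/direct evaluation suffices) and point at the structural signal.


Method: dominant-term comparison — divide through by the highest power of ξ; every lower-order term dies and the dominant terms decide the limit. l'Hôpital's at-infinity variant applies to the expression viewed as a single quotient; the leading-term comparison is the direct route.


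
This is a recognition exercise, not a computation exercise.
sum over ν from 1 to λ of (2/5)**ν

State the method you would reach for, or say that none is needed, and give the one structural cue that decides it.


Method: the geometric series formula — term-over-term division gives 2/5 every time — index-free ratio, geometric sum formula applies.


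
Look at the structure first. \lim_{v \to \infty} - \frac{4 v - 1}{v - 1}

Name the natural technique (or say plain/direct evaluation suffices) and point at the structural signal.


Method: dominant-term comparison — divide by the highest power of v present: lower-order terms vanish and the dominant ratio remains. As a single quotient, the ∞/∞ shape would yield to repeated differentiation as well — the growth comparison gets there in one look.


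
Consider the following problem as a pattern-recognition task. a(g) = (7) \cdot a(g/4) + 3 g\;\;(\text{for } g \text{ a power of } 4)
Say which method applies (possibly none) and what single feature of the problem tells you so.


Method: the master substitution — the argument shrinks by the factor 4, so measure the index on a logarithmic scale and the recursion becomes a shift.


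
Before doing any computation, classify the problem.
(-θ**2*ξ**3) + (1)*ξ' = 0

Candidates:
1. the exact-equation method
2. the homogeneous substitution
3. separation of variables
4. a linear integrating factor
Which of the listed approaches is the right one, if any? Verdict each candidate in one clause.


Verdict: separation of variables — all dependence on the two variables factors apart, the defining separable shape.
- the exact-equation method — the mixed-partials test fails on this split — it is not an exact differential as presented.
- the homogeneous substitution — the slope does not depend on the ratio of the variables alone.
- separation of variables — applies; the problem has the shape this method handles.
- a linear integrating factor: the unknown enters nonlinearly (through a power, a denominator, or a transcendental function), which the linear integrating-factor recipe cannot absorb as-is — any repair would come from a preliminary substitution, not the factor.


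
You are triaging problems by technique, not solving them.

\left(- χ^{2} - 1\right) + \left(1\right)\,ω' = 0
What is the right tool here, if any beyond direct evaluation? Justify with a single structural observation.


Diagnosis: no special technique — solved for the derivative, no ω appears — this is antidifferentiation in χ wearing ODE clothing.


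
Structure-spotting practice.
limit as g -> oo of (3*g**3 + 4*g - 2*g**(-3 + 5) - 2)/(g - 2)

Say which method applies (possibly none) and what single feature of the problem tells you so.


Technique: dominant-term comparison — growth-rate triage: the leading powers of g decide the limit, everything else is noise. Differentiating the expression as a single quotient would eventually settle it as well; matching dominant growth settles it immediately.


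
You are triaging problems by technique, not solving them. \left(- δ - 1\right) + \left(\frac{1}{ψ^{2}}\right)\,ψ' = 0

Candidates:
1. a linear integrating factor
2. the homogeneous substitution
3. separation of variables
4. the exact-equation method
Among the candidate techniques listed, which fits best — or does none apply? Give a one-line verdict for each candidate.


Verdict: separation of variables — solved for the derivative, the right side splits multiplicatively into a function of each variable alone — divide and integrate each side.
- a linear integrating factor — the unknown enters nonlinearly (through a power, a denominator, or a transcendental function), which the linear integrating-factor recipe cannot absorb as-is — any repair would come from a preliminary substitution, not the factor.
- the homogeneous substitution — the ratio substitution does not collapse this equation.
- separation of variables: applies; the problem has the shape this method handles.
- the exact-equation method — the cross-partial test holds only vacuously — each coefficient lives in its own variable, so the exactness machinery reads no structure the split form does not already show.


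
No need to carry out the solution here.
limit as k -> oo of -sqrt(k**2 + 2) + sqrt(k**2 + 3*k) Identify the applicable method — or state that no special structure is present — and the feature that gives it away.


Best approach: conjugate multiplication — two divergent pieces with a minus sign between them and a radical in the mix: rationalize sqrt(k**2 + 3*k) - sqrt(k**2 + 2) before any limit law applies.


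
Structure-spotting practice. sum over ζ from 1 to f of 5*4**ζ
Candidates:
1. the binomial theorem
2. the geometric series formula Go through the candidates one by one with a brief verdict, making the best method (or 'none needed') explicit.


Verdict: the geometric series formula — term-over-term division gives 4 every time — index-free ratio, geometric sum formula applies.
- the binomial theorem — no binomial coefficients pair with matched powers.
- the geometric series formula: applicable, and directly so.


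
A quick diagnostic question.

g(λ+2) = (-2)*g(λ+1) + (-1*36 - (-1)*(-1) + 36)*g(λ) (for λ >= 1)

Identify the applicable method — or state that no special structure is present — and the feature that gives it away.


Method: the characteristic-root method — the recurrence treats every index alike (constant coefficients, no forcing) — precisely the regime where r^λ trials close it.


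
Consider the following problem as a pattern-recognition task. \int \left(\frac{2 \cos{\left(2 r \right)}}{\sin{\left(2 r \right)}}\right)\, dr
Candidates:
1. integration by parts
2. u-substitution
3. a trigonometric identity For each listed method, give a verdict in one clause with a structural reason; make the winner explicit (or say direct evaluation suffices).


Best approach: u-substitution — 2 \cos{\left(2 r \right)} matches the derivative of \sin{\left(2 r \right)} up to a constant; with u = \sin{\left(2 r \right)} the whole integrand folds into a function of u alone.
- integration by parts: the integrand does not split as a nonconstant polynomial times an exp, sine, cosine of a linear argument, or logarithm — no polynomial-kernel parts product to differentiate one side of.
- u-substitution — applies; the problem has the shape this method handles.
- a trigonometric identity: the trigonometric factor has no even power to reduce and no cross-frequency product to convert — the standard power-reduction and product-to-sum identities do not engage it.


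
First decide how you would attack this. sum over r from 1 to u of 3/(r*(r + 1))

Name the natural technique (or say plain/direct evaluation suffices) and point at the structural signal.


Verdict: telescoping — 3/(r*(r + 1)) is a collapsed telescope: expand it into simple fractions to see the cancellation.


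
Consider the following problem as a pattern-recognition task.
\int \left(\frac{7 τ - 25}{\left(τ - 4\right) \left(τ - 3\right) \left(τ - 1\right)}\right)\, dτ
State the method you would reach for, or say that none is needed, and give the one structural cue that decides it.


Best approach: partial fractions — a proper rational integrand whose denominator splits into simpler factors — decompose into partial fractions first.


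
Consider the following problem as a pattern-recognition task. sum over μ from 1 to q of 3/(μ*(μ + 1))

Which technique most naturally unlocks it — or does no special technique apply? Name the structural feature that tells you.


Best approach: telescoping — one partial-fraction pass turns 3/(μ*(μ + 1)) into a shifted difference, and shifted differences telescope.


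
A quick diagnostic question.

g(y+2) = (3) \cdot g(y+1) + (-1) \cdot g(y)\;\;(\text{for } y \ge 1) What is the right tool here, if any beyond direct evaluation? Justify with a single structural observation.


Verdict: the characteristic-root method — no index-dependence in the weights and nothing inhomogeneous: classic characteristic-equation setup.


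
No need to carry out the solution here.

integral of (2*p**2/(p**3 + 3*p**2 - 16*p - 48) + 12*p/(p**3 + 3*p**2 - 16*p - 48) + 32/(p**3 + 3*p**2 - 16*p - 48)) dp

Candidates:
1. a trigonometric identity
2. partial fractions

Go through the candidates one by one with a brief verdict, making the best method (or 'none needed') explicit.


Method: partial fractions — a proper rational integrand whose denominator splits into simpler factors — decompose into partial fractions first.
- a trigonometric identity — there is no trigonometric structure at all — the integrand carries no sine or cosine to rewrite.
- partial fractions — a fit — the right tool for this form.


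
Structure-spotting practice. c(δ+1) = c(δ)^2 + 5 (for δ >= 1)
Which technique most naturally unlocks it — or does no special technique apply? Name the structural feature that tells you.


Verdict: no special technique — each new value is a nonlinear function of earlier ones — scaling arguments and superposition both fail.


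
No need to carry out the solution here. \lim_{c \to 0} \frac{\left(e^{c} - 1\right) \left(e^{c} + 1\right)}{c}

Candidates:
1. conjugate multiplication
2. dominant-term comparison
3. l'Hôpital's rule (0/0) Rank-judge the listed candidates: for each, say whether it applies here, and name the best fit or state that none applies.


Verdict: l'Hôpital's rule (0/0) — the 0/0 form at 0 is the signature situation for l'Hôpital's rule. A local series expansion at the point resolves it as well; the rule is the packaged version of that step.
- conjugate multiplication — there is no infinity-minus-infinity radical difference to rationalize.
- dominant-term comparison — this is not a rational comparison of growth rates at infinity.
- l'Hôpital's rule (0/0) — a fit — the right tool for this form.


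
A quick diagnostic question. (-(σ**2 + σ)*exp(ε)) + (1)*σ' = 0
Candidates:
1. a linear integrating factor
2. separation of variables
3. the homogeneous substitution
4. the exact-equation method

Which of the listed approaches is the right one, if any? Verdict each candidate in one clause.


Method: separation of variables — a product of single-variable factors, exp(ε) and σ**2 + σ — the textbook separable form. This doubles as a Bernoulli equation in the unknown as written; dividing and integrating works on it directly.
- a linear integrating factor: a nonlinear term in the unknown puts this outside the integrating-factor template.
- separation of variables — yes, a natural case for it.
- the homogeneous substitution: the slope changes under joint rescaling, failing the degree-zero test.
- the exact-equation method: the cross partial derivatives disagree, so no single potential exists.


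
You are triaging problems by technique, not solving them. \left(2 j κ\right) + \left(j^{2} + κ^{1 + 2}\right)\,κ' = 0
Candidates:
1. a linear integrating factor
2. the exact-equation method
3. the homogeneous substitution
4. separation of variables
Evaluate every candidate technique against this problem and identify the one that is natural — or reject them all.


Technique: the exact-equation method — equality of cross partials is the green light — assemble the potential function term by term.
- a linear integrating factor: the unknown enters nonlinearly (through a power, a denominator, or a transcendental function), which the linear integrating-factor recipe cannot absorb as-is — any repair would come from a preliminary substitution, not the factor.
- the exact-equation method — applies; the problem has the shape this method handles.
- the homogeneous substitution: the slope is not a function of the ratio of the variables alone.
- separation of variables — no division isolates the independent variable from the unknown.


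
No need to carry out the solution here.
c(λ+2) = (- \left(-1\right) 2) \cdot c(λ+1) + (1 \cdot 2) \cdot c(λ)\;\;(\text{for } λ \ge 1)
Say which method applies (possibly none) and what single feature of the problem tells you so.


Technique: the characteristic-root method — try a geometric ansatz r^λ: constant coefficients turn the recurrence into one polynomial equation in r.


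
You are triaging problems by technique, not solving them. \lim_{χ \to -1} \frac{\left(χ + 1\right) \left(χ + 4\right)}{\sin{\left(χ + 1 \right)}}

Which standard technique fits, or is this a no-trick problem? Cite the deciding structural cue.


Diagnosis: l'Hôpital's rule (0/0) — substituting -1 gives 0 over 0; differentiate top and bottom once and re-evaluate. Expanding numerator and denominator to first order gives the same value — the rule automates exactly that.


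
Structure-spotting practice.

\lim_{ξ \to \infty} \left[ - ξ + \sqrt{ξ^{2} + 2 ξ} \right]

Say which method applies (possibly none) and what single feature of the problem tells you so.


Best approach: conjugate multiplication — two divergent pieces with a minus sign between them and a radical in the mix: rationalize \sqrt{ξ^{2} + 2 ξ} - ξ before any limit law applies.


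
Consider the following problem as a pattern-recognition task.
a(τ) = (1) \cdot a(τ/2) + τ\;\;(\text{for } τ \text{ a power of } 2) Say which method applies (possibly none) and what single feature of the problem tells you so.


Verdict: the master substitution — the argument shrinks by the factor 2, so measure the index on a logarithmic scale and the recursion becomes a shift.


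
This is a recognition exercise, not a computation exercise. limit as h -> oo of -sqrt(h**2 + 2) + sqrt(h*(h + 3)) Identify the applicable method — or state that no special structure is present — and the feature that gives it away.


Verdict: conjugate multiplication — divergence minus divergence hides a finite answer — expose it by pairing sqrt(h*(h + 3)) - sqrt(h**2 + 2) with its conjugate.
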